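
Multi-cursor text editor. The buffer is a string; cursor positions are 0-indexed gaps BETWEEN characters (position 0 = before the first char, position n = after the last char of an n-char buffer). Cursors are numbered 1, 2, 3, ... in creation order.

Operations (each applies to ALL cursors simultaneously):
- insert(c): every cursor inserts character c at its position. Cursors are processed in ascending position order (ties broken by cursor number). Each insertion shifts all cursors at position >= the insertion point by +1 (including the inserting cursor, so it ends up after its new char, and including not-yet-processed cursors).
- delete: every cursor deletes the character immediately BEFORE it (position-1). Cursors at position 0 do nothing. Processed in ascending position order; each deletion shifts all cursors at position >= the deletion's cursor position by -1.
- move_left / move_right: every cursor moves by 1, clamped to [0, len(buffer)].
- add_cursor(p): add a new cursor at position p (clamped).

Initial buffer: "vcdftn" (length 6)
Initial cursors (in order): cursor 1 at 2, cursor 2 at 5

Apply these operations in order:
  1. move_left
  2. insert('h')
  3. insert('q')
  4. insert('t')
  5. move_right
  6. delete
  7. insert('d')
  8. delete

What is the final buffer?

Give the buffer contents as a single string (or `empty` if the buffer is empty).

After op 1 (move_left): buffer="vcdftn" (len 6), cursors c1@1 c2@4, authorship ......
After op 2 (insert('h')): buffer="vhcdfhtn" (len 8), cursors c1@2 c2@6, authorship .1...2..
After op 3 (insert('q')): buffer="vhqcdfhqtn" (len 10), cursors c1@3 c2@8, authorship .11...22..
After op 4 (insert('t')): buffer="vhqtcdfhqttn" (len 12), cursors c1@4 c2@10, authorship .111...222..
After op 5 (move_right): buffer="vhqtcdfhqttn" (len 12), cursors c1@5 c2@11, authorship .111...222..
After op 6 (delete): buffer="vhqtdfhqtn" (len 10), cursors c1@4 c2@9, authorship .111..222.
After op 7 (insert('d')): buffer="vhqtddfhqtdn" (len 12), cursors c1@5 c2@11, authorship .1111..2222.
After op 8 (delete): buffer="vhqtdfhqtn" (len 10), cursors c1@4 c2@9, authorship .111..222.

Answer: vhqtdfhqtn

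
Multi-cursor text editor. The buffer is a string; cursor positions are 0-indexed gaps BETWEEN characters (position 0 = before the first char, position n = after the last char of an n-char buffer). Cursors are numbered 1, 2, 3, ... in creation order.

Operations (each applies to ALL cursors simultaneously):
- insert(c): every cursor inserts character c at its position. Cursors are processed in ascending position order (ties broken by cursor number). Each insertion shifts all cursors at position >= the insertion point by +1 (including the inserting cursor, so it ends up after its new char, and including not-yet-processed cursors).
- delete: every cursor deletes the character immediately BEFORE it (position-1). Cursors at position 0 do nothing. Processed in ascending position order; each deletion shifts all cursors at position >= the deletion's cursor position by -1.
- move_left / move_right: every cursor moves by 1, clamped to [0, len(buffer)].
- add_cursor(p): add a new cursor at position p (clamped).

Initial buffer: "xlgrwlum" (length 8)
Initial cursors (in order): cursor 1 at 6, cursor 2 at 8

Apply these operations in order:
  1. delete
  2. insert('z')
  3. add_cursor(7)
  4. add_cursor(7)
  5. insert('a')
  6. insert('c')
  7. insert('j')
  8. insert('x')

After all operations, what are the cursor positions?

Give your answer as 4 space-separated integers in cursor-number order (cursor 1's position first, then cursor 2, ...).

Answer: 10 24 19 19

Derivation:
After op 1 (delete): buffer="xlgrwu" (len 6), cursors c1@5 c2@6, authorship ......
After op 2 (insert('z')): buffer="xlgrwzuz" (len 8), cursors c1@6 c2@8, authorship .....1.2
After op 3 (add_cursor(7)): buffer="xlgrwzuz" (len 8), cursors c1@6 c3@7 c2@8, authorship .....1.2
After op 4 (add_cursor(7)): buffer="xlgrwzuz" (len 8), cursors c1@6 c3@7 c4@7 c2@8, authorship .....1.2
After op 5 (insert('a')): buffer="xlgrwzauaaza" (len 12), cursors c1@7 c3@10 c4@10 c2@12, authorship .....11.3422
After op 6 (insert('c')): buffer="xlgrwzacuaacczac" (len 16), cursors c1@8 c3@13 c4@13 c2@16, authorship .....111.3434222
After op 7 (insert('j')): buffer="xlgrwzacjuaaccjjzacj" (len 20), cursors c1@9 c3@16 c4@16 c2@20, authorship .....1111.3434342222
After op 8 (insert('x')): buffer="xlgrwzacjxuaaccjjxxzacjx" (len 24), cursors c1@10 c3@19 c4@19 c2@24, authorship .....11111.3434343422222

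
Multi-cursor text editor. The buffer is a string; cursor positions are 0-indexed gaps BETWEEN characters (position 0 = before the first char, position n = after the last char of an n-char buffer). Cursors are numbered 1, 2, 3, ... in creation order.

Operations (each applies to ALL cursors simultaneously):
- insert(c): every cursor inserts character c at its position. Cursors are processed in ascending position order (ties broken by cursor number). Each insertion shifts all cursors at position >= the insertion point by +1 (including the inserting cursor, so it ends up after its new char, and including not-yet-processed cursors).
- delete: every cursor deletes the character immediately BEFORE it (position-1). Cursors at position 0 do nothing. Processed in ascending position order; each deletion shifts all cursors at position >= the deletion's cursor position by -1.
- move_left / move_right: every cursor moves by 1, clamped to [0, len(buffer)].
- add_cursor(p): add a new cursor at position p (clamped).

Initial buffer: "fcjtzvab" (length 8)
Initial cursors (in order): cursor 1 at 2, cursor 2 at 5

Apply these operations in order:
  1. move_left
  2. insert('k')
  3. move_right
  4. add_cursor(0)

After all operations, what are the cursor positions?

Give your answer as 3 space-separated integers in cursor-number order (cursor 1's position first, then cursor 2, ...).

After op 1 (move_left): buffer="fcjtzvab" (len 8), cursors c1@1 c2@4, authorship ........
After op 2 (insert('k')): buffer="fkcjtkzvab" (len 10), cursors c1@2 c2@6, authorship .1...2....
After op 3 (move_right): buffer="fkcjtkzvab" (len 10), cursors c1@3 c2@7, authorship .1...2....
After op 4 (add_cursor(0)): buffer="fkcjtkzvab" (len 10), cursors c3@0 c1@3 c2@7, authorship .1...2....

Answer: 3 7 0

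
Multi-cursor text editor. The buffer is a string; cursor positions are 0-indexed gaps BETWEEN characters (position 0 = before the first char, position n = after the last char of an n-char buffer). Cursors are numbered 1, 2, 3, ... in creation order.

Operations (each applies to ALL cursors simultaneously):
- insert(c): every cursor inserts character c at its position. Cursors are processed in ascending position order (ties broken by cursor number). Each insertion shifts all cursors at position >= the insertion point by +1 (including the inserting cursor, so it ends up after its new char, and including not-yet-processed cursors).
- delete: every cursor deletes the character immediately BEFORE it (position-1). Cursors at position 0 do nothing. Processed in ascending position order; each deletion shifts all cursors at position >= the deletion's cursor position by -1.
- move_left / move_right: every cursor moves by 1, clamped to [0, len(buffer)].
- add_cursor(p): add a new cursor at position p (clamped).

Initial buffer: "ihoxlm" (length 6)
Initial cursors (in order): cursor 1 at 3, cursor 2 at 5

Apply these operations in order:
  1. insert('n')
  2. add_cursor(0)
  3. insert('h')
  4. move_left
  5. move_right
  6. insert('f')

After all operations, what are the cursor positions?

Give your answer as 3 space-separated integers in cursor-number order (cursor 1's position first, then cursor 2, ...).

After op 1 (insert('n')): buffer="ihonxlnm" (len 8), cursors c1@4 c2@7, authorship ...1..2.
After op 2 (add_cursor(0)): buffer="ihonxlnm" (len 8), cursors c3@0 c1@4 c2@7, authorship ...1..2.
After op 3 (insert('h')): buffer="hihonhxlnhm" (len 11), cursors c3@1 c1@6 c2@10, authorship 3...11..22.
After op 4 (move_left): buffer="hihonhxlnhm" (len 11), cursors c3@0 c1@5 c2@9, authorship 3...11..22.
After op 5 (move_right): buffer="hihonhxlnhm" (len 11), cursors c3@1 c1@6 c2@10, authorship 3...11..22.
After op 6 (insert('f')): buffer="hfihonhfxlnhfm" (len 14), cursors c3@2 c1@8 c2@13, authorship 33...111..222.

Answer: 8 13 2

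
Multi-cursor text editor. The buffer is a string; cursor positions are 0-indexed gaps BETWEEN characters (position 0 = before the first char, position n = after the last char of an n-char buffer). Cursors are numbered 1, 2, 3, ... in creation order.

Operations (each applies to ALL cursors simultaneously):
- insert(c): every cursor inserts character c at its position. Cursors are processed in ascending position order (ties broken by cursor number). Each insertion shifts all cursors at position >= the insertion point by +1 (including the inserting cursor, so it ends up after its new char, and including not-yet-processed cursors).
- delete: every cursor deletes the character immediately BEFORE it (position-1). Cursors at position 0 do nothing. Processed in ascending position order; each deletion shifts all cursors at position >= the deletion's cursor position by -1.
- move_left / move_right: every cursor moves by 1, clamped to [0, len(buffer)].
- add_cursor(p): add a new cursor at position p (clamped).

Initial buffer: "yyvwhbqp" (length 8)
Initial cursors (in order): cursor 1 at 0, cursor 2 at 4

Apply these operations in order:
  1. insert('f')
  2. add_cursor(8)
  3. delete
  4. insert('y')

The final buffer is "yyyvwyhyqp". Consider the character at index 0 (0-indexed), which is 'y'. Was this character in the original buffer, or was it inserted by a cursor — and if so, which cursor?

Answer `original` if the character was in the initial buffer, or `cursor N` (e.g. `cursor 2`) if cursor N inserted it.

After op 1 (insert('f')): buffer="fyyvwfhbqp" (len 10), cursors c1@1 c2@6, authorship 1....2....
After op 2 (add_cursor(8)): buffer="fyyvwfhbqp" (len 10), cursors c1@1 c2@6 c3@8, authorship 1....2....
After op 3 (delete): buffer="yyvwhqp" (len 7), cursors c1@0 c2@4 c3@5, authorship .......
After op 4 (insert('y')): buffer="yyyvwyhyqp" (len 10), cursors c1@1 c2@6 c3@8, authorship 1....2.3..
Authorship (.=original, N=cursor N): 1 . . . . 2 . 3 . .
Index 0: author = 1

Answer: cursor 1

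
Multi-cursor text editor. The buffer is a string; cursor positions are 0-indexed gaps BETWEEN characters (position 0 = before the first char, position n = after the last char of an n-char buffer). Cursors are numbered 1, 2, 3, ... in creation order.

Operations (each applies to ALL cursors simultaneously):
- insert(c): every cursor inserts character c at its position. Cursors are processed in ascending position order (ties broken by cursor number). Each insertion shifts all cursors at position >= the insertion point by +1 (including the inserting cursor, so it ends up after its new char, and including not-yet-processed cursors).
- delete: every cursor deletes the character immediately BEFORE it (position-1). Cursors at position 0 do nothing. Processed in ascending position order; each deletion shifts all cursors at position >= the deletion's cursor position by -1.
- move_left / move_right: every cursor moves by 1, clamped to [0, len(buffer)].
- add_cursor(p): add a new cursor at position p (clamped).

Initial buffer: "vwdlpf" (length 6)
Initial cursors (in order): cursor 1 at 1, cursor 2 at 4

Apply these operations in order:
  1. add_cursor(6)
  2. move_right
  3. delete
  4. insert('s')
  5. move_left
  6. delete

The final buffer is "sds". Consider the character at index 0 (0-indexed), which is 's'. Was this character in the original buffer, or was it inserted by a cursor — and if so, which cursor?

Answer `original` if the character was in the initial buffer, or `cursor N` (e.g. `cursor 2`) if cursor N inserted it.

After op 1 (add_cursor(6)): buffer="vwdlpf" (len 6), cursors c1@1 c2@4 c3@6, authorship ......
After op 2 (move_right): buffer="vwdlpf" (len 6), cursors c1@2 c2@5 c3@6, authorship ......
After op 3 (delete): buffer="vdl" (len 3), cursors c1@1 c2@3 c3@3, authorship ...
After op 4 (insert('s')): buffer="vsdlss" (len 6), cursors c1@2 c2@6 c3@6, authorship .1..23
After op 5 (move_left): buffer="vsdlss" (len 6), cursors c1@1 c2@5 c3@5, authorship .1..23
After op 6 (delete): buffer="sds" (len 3), cursors c1@0 c2@2 c3@2, authorship 1.3
Authorship (.=original, N=cursor N): 1 . 3
Index 0: author = 1

Answer: cursor 1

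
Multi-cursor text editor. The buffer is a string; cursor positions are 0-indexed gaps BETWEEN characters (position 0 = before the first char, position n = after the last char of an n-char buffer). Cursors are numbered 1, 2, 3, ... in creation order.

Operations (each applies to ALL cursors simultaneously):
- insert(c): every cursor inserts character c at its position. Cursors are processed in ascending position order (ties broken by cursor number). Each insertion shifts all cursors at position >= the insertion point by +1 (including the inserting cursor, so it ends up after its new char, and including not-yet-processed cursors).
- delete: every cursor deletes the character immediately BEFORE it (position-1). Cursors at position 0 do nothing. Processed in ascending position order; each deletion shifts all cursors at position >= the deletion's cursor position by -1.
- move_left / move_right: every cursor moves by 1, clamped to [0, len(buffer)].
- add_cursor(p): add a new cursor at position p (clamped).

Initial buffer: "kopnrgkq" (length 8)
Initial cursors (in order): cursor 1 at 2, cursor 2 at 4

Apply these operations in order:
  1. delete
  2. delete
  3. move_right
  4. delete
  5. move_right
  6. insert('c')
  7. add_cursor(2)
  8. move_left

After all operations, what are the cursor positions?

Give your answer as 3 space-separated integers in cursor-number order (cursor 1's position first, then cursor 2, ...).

After op 1 (delete): buffer="kprgkq" (len 6), cursors c1@1 c2@2, authorship ......
After op 2 (delete): buffer="rgkq" (len 4), cursors c1@0 c2@0, authorship ....
After op 3 (move_right): buffer="rgkq" (len 4), cursors c1@1 c2@1, authorship ....
After op 4 (delete): buffer="gkq" (len 3), cursors c1@0 c2@0, authorship ...
After op 5 (move_right): buffer="gkq" (len 3), cursors c1@1 c2@1, authorship ...
After op 6 (insert('c')): buffer="gcckq" (len 5), cursors c1@3 c2@3, authorship .12..
After op 7 (add_cursor(2)): buffer="gcckq" (len 5), cursors c3@2 c1@3 c2@3, authorship .12..
After op 8 (move_left): buffer="gcckq" (len 5), cursors c3@1 c1@2 c2@2, authorship .12..

Answer: 2 2 1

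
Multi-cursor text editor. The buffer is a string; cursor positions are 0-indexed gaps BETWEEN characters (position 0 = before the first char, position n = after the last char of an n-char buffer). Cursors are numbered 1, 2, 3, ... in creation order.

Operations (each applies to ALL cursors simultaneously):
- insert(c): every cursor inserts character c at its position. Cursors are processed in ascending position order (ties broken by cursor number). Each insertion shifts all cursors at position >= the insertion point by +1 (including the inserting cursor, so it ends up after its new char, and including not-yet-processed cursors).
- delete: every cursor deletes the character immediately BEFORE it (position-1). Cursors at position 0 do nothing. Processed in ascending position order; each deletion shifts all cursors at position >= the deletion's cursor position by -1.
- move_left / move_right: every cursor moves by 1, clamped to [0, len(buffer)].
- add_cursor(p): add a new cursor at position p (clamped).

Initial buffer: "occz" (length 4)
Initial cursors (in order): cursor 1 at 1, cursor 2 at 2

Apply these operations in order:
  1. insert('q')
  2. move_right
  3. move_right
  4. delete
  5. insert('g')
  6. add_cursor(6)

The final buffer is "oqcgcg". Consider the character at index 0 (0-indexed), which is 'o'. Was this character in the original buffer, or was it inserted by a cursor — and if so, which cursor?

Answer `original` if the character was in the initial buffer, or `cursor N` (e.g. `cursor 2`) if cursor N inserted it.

Answer: original

Derivation:
After op 1 (insert('q')): buffer="oqcqcz" (len 6), cursors c1@2 c2@4, authorship .1.2..
After op 2 (move_right): buffer="oqcqcz" (len 6), cursors c1@3 c2@5, authorship .1.2..
After op 3 (move_right): buffer="oqcqcz" (len 6), cursors c1@4 c2@6, authorship .1.2..
After op 4 (delete): buffer="oqcc" (len 4), cursors c1@3 c2@4, authorship .1..
After op 5 (insert('g')): buffer="oqcgcg" (len 6), cursors c1@4 c2@6, authorship .1.1.2
After op 6 (add_cursor(6)): buffer="oqcgcg" (len 6), cursors c1@4 c2@6 c3@6, authorship .1.1.2
Authorship (.=original, N=cursor N): . 1 . 1 . 2
Index 0: author = original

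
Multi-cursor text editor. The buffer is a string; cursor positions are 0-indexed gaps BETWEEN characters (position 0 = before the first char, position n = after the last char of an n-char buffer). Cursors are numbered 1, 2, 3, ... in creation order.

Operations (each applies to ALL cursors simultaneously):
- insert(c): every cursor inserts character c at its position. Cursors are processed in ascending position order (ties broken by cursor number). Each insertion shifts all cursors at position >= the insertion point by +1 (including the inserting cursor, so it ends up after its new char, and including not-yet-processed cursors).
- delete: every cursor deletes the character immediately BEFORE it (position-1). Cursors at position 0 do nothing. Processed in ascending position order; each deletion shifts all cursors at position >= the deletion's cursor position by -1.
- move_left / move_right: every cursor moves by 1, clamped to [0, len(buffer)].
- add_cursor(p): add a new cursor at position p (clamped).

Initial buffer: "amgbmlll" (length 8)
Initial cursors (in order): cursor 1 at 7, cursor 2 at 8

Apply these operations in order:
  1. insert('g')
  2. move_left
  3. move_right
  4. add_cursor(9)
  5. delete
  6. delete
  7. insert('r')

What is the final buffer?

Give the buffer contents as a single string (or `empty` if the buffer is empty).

After op 1 (insert('g')): buffer="amgbmllglg" (len 10), cursors c1@8 c2@10, authorship .......1.2
After op 2 (move_left): buffer="amgbmllglg" (len 10), cursors c1@7 c2@9, authorship .......1.2
After op 3 (move_right): buffer="amgbmllglg" (len 10), cursors c1@8 c2@10, authorship .......1.2
After op 4 (add_cursor(9)): buffer="amgbmllglg" (len 10), cursors c1@8 c3@9 c2@10, authorship .......1.2
After op 5 (delete): buffer="amgbmll" (len 7), cursors c1@7 c2@7 c3@7, authorship .......
After op 6 (delete): buffer="amgb" (len 4), cursors c1@4 c2@4 c3@4, authorship ....
After op 7 (insert('r')): buffer="amgbrrr" (len 7), cursors c1@7 c2@7 c3@7, authorship ....123

Answer: amgbrrr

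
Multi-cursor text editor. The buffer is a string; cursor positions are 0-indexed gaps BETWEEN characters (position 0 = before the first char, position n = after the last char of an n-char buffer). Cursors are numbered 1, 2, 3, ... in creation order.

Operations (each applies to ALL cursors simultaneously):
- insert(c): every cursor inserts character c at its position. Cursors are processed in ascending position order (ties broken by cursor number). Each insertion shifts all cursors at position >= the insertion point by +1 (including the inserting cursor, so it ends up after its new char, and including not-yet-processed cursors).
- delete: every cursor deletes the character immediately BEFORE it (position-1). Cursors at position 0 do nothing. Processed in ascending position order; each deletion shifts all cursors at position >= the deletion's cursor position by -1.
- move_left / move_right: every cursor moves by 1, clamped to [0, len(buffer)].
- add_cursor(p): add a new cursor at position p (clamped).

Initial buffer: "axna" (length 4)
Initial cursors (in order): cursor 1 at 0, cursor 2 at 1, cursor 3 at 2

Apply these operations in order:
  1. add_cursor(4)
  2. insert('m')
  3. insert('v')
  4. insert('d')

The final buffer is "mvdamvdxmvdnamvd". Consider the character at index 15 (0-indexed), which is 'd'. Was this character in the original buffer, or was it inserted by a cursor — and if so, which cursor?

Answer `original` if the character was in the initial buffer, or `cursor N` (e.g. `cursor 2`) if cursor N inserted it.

Answer: cursor 4

Derivation:
After op 1 (add_cursor(4)): buffer="axna" (len 4), cursors c1@0 c2@1 c3@2 c4@4, authorship ....
After op 2 (insert('m')): buffer="mamxmnam" (len 8), cursors c1@1 c2@3 c3@5 c4@8, authorship 1.2.3..4
After op 3 (insert('v')): buffer="mvamvxmvnamv" (len 12), cursors c1@2 c2@5 c3@8 c4@12, authorship 11.22.33..44
After op 4 (insert('d')): buffer="mvdamvdxmvdnamvd" (len 16), cursors c1@3 c2@7 c3@11 c4@16, authorship 111.222.333..444
Authorship (.=original, N=cursor N): 1 1 1 . 2 2 2 . 3 3 3 . . 4 4 4
Index 15: author = 4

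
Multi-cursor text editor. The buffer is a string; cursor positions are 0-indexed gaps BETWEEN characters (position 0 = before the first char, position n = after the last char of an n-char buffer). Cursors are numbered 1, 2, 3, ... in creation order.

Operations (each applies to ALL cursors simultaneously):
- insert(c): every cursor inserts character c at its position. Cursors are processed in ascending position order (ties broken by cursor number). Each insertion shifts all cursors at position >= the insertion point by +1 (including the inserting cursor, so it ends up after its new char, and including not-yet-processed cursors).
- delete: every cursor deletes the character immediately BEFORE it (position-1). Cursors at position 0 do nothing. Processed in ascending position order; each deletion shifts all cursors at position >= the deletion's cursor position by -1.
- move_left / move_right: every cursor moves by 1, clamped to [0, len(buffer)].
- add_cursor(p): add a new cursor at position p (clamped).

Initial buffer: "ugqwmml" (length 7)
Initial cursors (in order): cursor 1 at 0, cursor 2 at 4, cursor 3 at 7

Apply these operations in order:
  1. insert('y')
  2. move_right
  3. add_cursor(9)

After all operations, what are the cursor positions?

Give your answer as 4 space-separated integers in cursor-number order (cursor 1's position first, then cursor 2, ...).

After op 1 (insert('y')): buffer="yugqwymmly" (len 10), cursors c1@1 c2@6 c3@10, authorship 1....2...3
After op 2 (move_right): buffer="yugqwymmly" (len 10), cursors c1@2 c2@7 c3@10, authorship 1....2...3
After op 3 (add_cursor(9)): buffer="yugqwymmly" (len 10), cursors c1@2 c2@7 c4@9 c3@10, authorship 1....2...3

Answer: 2 7 10 9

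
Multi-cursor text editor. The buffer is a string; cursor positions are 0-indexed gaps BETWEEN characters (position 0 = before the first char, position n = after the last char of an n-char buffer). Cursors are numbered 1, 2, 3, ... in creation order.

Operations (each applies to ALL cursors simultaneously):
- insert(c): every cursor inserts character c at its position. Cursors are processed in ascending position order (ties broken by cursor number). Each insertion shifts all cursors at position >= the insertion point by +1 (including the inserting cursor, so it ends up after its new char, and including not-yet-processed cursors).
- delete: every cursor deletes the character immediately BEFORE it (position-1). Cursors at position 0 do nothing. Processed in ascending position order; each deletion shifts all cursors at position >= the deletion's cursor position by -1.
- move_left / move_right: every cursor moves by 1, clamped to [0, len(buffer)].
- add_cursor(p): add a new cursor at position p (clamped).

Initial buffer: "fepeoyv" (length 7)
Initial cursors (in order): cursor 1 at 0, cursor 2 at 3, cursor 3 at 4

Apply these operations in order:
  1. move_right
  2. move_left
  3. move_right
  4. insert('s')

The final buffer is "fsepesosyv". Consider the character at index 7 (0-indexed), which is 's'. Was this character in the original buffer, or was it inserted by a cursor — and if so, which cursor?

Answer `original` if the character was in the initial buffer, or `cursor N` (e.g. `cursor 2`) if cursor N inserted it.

Answer: cursor 3

Derivation:
After op 1 (move_right): buffer="fepeoyv" (len 7), cursors c1@1 c2@4 c3@5, authorship .......
After op 2 (move_left): buffer="fepeoyv" (len 7), cursors c1@0 c2@3 c3@4, authorship .......
After op 3 (move_right): buffer="fepeoyv" (len 7), cursors c1@1 c2@4 c3@5, authorship .......
After op 4 (insert('s')): buffer="fsepesosyv" (len 10), cursors c1@2 c2@6 c3@8, authorship .1...2.3..
Authorship (.=original, N=cursor N): . 1 . . . 2 . 3 . .
Index 7: author = 3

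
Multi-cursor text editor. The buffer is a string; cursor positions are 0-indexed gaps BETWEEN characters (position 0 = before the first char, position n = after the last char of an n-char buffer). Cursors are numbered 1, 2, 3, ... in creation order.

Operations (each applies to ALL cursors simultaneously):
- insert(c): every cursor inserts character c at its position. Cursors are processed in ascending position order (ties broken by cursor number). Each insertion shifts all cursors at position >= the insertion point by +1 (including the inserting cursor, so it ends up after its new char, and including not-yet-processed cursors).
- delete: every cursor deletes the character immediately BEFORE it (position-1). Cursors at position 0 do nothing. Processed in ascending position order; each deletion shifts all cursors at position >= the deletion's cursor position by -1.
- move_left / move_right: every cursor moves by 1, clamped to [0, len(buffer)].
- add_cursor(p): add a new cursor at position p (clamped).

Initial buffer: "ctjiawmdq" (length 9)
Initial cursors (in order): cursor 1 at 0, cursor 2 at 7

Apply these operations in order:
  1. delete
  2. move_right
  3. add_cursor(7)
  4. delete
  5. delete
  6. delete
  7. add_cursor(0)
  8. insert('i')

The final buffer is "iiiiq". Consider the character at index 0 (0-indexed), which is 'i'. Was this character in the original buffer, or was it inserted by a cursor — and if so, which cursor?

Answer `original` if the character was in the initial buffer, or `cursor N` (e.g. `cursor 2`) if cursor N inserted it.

After op 1 (delete): buffer="ctjiawdq" (len 8), cursors c1@0 c2@6, authorship ........
After op 2 (move_right): buffer="ctjiawdq" (len 8), cursors c1@1 c2@7, authorship ........
After op 3 (add_cursor(7)): buffer="ctjiawdq" (len 8), cursors c1@1 c2@7 c3@7, authorship ........
After op 4 (delete): buffer="tjiaq" (len 5), cursors c1@0 c2@4 c3@4, authorship .....
After op 5 (delete): buffer="tjq" (len 3), cursors c1@0 c2@2 c3@2, authorship ...
After op 6 (delete): buffer="q" (len 1), cursors c1@0 c2@0 c3@0, authorship .
After op 7 (add_cursor(0)): buffer="q" (len 1), cursors c1@0 c2@0 c3@0 c4@0, authorship .
After op 8 (insert('i')): buffer="iiiiq" (len 5), cursors c1@4 c2@4 c3@4 c4@4, authorship 1234.
Authorship (.=original, N=cursor N): 1 2 3 4 .
Index 0: author = 1

Answer: cursor 1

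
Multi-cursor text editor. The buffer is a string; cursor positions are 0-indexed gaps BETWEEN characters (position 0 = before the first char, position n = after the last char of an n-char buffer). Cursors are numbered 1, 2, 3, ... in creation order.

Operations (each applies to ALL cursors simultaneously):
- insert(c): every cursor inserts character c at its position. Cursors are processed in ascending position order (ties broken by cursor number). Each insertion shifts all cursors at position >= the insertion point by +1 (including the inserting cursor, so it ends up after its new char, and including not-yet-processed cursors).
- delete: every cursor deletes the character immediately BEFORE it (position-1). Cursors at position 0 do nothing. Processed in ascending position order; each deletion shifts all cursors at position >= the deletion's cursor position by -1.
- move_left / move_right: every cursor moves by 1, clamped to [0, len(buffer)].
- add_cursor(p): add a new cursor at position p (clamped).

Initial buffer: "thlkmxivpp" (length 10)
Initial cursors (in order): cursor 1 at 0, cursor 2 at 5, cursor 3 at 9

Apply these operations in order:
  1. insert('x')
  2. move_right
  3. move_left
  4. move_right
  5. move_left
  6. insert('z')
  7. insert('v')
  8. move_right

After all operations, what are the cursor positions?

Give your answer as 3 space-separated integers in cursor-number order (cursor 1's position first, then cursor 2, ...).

After op 1 (insert('x')): buffer="xthlkmxxivpxp" (len 13), cursors c1@1 c2@7 c3@12, authorship 1.....2....3.
After op 2 (move_right): buffer="xthlkmxxivpxp" (len 13), cursors c1@2 c2@8 c3@13, authorship 1.....2....3.
After op 3 (move_left): buffer="xthlkmxxivpxp" (len 13), cursors c1@1 c2@7 c3@12, authorship 1.....2....3.
After op 4 (move_right): buffer="xthlkmxxivpxp" (len 13), cursors c1@2 c2@8 c3@13, authorship 1.....2....3.
After op 5 (move_left): buffer="xthlkmxxivpxp" (len 13), cursors c1@1 c2@7 c3@12, authorship 1.....2....3.
After op 6 (insert('z')): buffer="xzthlkmxzxivpxzp" (len 16), cursors c1@2 c2@9 c3@15, authorship 11.....22....33.
After op 7 (insert('v')): buffer="xzvthlkmxzvxivpxzvp" (len 19), cursors c1@3 c2@11 c3@18, authorship 111.....222....333.
After op 8 (move_right): buffer="xzvthlkmxzvxivpxzvp" (len 19), cursors c1@4 c2@12 c3@19, authorship 111.....222....333.

Answer: 4 12 19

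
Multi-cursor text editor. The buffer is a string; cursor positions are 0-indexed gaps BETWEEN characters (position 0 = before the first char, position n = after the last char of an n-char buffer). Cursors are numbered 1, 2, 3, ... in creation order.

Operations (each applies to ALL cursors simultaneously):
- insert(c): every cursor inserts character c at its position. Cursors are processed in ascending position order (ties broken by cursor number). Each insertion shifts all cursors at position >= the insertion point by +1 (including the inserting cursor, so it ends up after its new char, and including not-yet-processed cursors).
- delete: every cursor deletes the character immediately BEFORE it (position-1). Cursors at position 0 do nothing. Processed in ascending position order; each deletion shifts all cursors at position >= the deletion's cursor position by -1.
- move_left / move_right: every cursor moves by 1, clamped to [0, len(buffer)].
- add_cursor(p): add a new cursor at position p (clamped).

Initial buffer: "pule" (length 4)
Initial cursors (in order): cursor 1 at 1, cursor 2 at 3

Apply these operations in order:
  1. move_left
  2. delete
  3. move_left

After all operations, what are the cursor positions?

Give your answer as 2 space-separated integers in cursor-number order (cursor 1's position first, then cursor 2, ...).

Answer: 0 0

Derivation:
After op 1 (move_left): buffer="pule" (len 4), cursors c1@0 c2@2, authorship ....
After op 2 (delete): buffer="ple" (len 3), cursors c1@0 c2@1, authorship ...
After op 3 (move_left): buffer="ple" (len 3), cursors c1@0 c2@0, authorship ...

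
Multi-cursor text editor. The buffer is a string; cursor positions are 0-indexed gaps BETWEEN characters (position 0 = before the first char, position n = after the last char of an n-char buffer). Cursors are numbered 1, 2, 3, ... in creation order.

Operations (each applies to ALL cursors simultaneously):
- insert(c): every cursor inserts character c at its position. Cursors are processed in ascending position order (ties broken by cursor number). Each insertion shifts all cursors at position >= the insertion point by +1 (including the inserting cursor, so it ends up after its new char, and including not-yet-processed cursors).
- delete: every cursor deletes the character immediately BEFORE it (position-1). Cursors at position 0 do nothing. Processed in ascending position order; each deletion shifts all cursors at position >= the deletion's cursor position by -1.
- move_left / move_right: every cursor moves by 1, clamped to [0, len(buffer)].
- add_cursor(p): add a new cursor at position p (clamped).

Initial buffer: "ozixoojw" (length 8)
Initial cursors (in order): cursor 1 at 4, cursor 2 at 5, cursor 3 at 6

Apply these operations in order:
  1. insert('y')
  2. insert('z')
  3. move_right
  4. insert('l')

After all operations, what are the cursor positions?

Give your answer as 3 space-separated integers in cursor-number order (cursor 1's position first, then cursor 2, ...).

After op 1 (insert('y')): buffer="ozixyoyoyjw" (len 11), cursors c1@5 c2@7 c3@9, authorship ....1.2.3..
After op 2 (insert('z')): buffer="ozixyzoyzoyzjw" (len 14), cursors c1@6 c2@9 c3@12, authorship ....11.22.33..
After op 3 (move_right): buffer="ozixyzoyzoyzjw" (len 14), cursors c1@7 c2@10 c3@13, authorship ....11.22.33..
After op 4 (insert('l')): buffer="ozixyzolyzolyzjlw" (len 17), cursors c1@8 c2@12 c3@16, authorship ....11.122.233.3.

Answer: 8 12 16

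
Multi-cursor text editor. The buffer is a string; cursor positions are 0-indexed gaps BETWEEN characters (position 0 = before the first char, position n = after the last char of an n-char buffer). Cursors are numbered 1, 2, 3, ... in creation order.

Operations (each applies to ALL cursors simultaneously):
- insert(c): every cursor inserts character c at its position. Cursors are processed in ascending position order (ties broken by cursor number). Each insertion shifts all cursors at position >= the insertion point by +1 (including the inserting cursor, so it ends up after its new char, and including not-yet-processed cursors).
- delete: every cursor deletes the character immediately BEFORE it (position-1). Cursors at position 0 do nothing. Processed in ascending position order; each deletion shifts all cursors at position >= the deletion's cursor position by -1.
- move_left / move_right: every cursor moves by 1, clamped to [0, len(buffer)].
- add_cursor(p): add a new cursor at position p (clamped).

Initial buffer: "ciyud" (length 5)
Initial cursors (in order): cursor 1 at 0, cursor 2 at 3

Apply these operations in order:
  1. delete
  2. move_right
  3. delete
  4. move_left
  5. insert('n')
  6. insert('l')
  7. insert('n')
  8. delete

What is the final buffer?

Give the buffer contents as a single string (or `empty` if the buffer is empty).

After op 1 (delete): buffer="ciud" (len 4), cursors c1@0 c2@2, authorship ....
After op 2 (move_right): buffer="ciud" (len 4), cursors c1@1 c2@3, authorship ....
After op 3 (delete): buffer="id" (len 2), cursors c1@0 c2@1, authorship ..
After op 4 (move_left): buffer="id" (len 2), cursors c1@0 c2@0, authorship ..
After op 5 (insert('n')): buffer="nnid" (len 4), cursors c1@2 c2@2, authorship 12..
After op 6 (insert('l')): buffer="nnllid" (len 6), cursors c1@4 c2@4, authorship 1212..
After op 7 (insert('n')): buffer="nnllnnid" (len 8), cursors c1@6 c2@6, authorship 121212..
After op 8 (delete): buffer="nnllid" (len 6), cursors c1@4 c2@4, authorship 1212..

Answer: nnllid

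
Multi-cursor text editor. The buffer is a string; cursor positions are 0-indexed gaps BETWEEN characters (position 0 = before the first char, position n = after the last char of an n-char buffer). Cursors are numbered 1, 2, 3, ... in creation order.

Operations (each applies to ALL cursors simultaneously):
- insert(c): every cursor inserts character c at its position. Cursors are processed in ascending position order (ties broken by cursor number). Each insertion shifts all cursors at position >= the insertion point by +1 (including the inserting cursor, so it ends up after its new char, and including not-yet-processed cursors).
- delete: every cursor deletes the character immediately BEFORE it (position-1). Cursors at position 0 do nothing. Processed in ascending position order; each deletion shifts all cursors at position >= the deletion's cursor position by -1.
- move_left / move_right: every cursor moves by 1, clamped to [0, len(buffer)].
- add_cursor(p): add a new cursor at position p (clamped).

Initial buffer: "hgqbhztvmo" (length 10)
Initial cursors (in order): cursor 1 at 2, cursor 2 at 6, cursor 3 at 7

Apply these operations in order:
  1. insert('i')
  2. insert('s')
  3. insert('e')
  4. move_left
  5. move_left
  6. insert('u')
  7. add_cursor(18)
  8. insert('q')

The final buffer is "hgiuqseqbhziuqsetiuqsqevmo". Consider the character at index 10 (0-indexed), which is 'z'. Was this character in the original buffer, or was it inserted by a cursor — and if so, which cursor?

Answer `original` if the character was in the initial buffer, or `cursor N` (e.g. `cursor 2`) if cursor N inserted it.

After op 1 (insert('i')): buffer="hgiqbhzitivmo" (len 13), cursors c1@3 c2@8 c3@10, authorship ..1....2.3...
After op 2 (insert('s')): buffer="hgisqbhzistisvmo" (len 16), cursors c1@4 c2@10 c3@13, authorship ..11....22.33...
After op 3 (insert('e')): buffer="hgiseqbhzisetisevmo" (len 19), cursors c1@5 c2@12 c3@16, authorship ..111....222.333...
After op 4 (move_left): buffer="hgiseqbhzisetisevmo" (len 19), cursors c1@4 c2@11 c3@15, authorship ..111....222.333...
After op 5 (move_left): buffer="hgiseqbhzisetisevmo" (len 19), cursors c1@3 c2@10 c3@14, authorship ..111....222.333...
After op 6 (insert('u')): buffer="hgiuseqbhziusetiusevmo" (len 22), cursors c1@4 c2@12 c3@17, authorship ..1111....2222.3333...
After op 7 (add_cursor(18)): buffer="hgiuseqbhziusetiusevmo" (len 22), cursors c1@4 c2@12 c3@17 c4@18, authorship ..1111....2222.3333...
After op 8 (insert('q')): buffer="hgiuqseqbhziuqsetiuqsqevmo" (len 26), cursors c1@5 c2@14 c3@20 c4@22, authorship ..11111....22222.333343...
Authorship (.=original, N=cursor N): . . 1 1 1 1 1 . . . . 2 2 2 2 2 . 3 3 3 3 4 3 . . .
Index 10: author = original

Answer: original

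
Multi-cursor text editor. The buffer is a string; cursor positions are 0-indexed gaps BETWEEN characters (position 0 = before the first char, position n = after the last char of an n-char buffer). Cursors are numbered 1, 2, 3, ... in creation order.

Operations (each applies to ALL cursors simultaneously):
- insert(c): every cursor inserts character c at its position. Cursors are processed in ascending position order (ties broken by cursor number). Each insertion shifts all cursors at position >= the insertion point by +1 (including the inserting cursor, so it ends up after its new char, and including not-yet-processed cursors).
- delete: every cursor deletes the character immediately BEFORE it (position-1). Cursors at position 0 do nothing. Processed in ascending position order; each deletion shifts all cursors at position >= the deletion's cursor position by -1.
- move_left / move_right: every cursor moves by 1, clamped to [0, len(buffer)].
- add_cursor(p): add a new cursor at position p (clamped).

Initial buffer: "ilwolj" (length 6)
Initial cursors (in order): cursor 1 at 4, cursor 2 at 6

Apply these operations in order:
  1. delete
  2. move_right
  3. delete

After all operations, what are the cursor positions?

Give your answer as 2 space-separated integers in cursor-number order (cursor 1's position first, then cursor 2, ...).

After op 1 (delete): buffer="ilwl" (len 4), cursors c1@3 c2@4, authorship ....
After op 2 (move_right): buffer="ilwl" (len 4), cursors c1@4 c2@4, authorship ....
After op 3 (delete): buffer="il" (len 2), cursors c1@2 c2@2, authorship ..

Answer: 2 2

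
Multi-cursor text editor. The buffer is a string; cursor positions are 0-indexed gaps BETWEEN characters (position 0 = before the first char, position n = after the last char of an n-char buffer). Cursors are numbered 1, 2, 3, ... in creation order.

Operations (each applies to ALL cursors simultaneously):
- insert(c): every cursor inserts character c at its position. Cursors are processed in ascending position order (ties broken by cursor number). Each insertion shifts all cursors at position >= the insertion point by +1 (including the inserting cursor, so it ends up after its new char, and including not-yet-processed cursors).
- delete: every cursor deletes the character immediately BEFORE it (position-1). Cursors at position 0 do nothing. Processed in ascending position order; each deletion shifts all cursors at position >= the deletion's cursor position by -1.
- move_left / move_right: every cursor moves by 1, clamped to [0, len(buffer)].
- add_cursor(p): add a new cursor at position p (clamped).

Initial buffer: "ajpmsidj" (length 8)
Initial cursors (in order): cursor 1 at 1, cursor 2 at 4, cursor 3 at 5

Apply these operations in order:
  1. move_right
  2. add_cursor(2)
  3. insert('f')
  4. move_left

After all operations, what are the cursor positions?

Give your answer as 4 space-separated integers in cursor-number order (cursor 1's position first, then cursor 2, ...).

Answer: 3 7 9 3

Derivation:
After op 1 (move_right): buffer="ajpmsidj" (len 8), cursors c1@2 c2@5 c3@6, authorship ........
After op 2 (add_cursor(2)): buffer="ajpmsidj" (len 8), cursors c1@2 c4@2 c2@5 c3@6, authorship ........
After op 3 (insert('f')): buffer="ajffpmsfifdj" (len 12), cursors c1@4 c4@4 c2@8 c3@10, authorship ..14...2.3..
After op 4 (move_left): buffer="ajffpmsfifdj" (len 12), cursors c1@3 c4@3 c2@7 c3@9, authorship ..14...2.3..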